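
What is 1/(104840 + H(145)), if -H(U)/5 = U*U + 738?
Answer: -1/3975 ≈ -0.00025157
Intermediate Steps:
H(U) = -3690 - 5*U**2 (H(U) = -5*(U*U + 738) = -5*(U**2 + 738) = -5*(738 + U**2) = -3690 - 5*U**2)
1/(104840 + H(145)) = 1/(104840 + (-3690 - 5*145**2)) = 1/(104840 + (-3690 - 5*21025)) = 1/(104840 + (-3690 - 105125)) = 1/(104840 - 108815) = 1/(-3975) = -1/3975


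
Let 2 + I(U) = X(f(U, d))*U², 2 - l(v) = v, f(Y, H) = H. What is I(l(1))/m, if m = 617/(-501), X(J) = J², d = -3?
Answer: -3507/617 ≈ -5.6840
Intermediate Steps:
l(v) = 2 - v
I(U) = -2 + 9*U² (I(U) = -2 + (-3)²*U² = -2 + 9*U²)
m = -617/501 (m = 617*(-1/501) = -617/501 ≈ -1.2315)
I(l(1))/m = (-2 + 9*(2 - 1*1)²)/(-617/501) = (-2 + 9*(2 - 1)²)*(-501/617) = (-2 + 9*1²)*(-501/617) = (-2 + 9*1)*(-501/617) = (-2 + 9)*(-501/617) = 7*(-501/617) = -3507/617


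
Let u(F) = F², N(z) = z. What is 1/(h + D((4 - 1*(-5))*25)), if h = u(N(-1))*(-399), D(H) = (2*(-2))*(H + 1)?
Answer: -1/1303 ≈ -0.00076746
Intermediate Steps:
D(H) = -4 - 4*H (D(H) = -4*(1 + H) = -4 - 4*H)
h = -399 (h = (-1)²*(-399) = 1*(-399) = -399)
1/(h + D((4 - 1*(-5))*25)) = 1/(-399 + (-4 - 4*(4 - 1*(-5))*25)) = 1/(-399 + (-4 - 4*(4 + 5)*25)) = 1/(-399 + (-4 - 36*25)) = 1/(-399 + (-4 - 4*225)) = 1/(-399 + (-4 - 900)) = 1/(-399 - 904) = 1/(-1303) = -1/1303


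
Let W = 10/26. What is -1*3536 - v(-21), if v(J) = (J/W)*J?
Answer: -23413/5 ≈ -4682.6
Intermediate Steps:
W = 5/13 (W = 10*(1/26) = 5/13 ≈ 0.38462)
v(J) = 13*J**2/5 (v(J) = (J/(5/13))*J = (J*(13/5))*J = (13*J/5)*J = 13*J**2/5)
-1*3536 - v(-21) = -1*3536 - 13*(-21)**2/5 = -3536 - 13*441/5 = -3536 - 1*5733/5 = -3536 - 5733/5 = -23413/5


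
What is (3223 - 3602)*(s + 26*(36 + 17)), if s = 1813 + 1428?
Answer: -1750601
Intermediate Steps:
s = 3241
(3223 - 3602)*(s + 26*(36 + 17)) = (3223 - 3602)*(3241 + 26*(36 + 17)) = -379*(3241 + 26*53) = -379*(3241 + 1378) = -379*4619 = -1750601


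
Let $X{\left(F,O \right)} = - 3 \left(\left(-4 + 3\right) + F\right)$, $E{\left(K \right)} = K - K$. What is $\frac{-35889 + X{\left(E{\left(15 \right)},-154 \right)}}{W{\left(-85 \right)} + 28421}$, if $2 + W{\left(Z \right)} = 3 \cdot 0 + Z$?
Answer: $- \frac{17943}{14167} \approx -1.2665$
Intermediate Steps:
$W{\left(Z \right)} = -2 + Z$ ($W{\left(Z \right)} = -2 + \left(3 \cdot 0 + Z\right) = -2 + \left(0 + Z\right) = -2 + Z$)
$E{\left(K \right)} = 0$
$X{\left(F,O \right)} = 3 - 3 F$ ($X{\left(F,O \right)} = - 3 \left(-1 + F\right) = 3 - 3 F$)
$\frac{-35889 + X{\left(E{\left(15 \right)},-154 \right)}}{W{\left(-85 \right)} + 28421} = \frac{-35889 + \left(3 - 0\right)}{\left(-2 - 85\right) + 28421} = \frac{-35889 + \left(3 + 0\right)}{-87 + 28421} = \frac{-35889 + 3}{28334} = \left(-35886\right) \frac{1}{28334} = - \frac{17943}{14167}$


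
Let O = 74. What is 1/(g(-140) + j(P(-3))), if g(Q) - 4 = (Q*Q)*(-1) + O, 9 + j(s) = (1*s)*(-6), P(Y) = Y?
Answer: -1/19513 ≈ -5.1248e-5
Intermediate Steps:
j(s) = -9 - 6*s (j(s) = -9 + (1*s)*(-6) = -9 + s*(-6) = -9 - 6*s)
g(Q) = 78 - Q² (g(Q) = 4 + ((Q*Q)*(-1) + 74) = 4 + (Q²*(-1) + 74) = 4 + (-Q² + 74) = 4 + (74 - Q²) = 78 - Q²)
1/(g(-140) + j(P(-3))) = 1/((78 - 1*(-140)²) + (-9 - 6*(-3))) = 1/((78 - 1*19600) + (-9 + 18)) = 1/((78 - 19600) + 9) = 1/(-19522 + 9) = 1/(-19513) = -1/19513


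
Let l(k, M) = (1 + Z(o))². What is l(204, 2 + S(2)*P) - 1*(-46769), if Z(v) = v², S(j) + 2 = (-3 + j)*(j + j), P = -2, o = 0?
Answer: 46770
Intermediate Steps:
S(j) = -2 + 2*j*(-3 + j) (S(j) = -2 + (-3 + j)*(j + j) = -2 + (-3 + j)*(2*j) = -2 + 2*j*(-3 + j))
l(k, M) = 1 (l(k, M) = (1 + 0²)² = (1 + 0)² = 1² = 1)
l(204, 2 + S(2)*P) - 1*(-46769) = 1 - 1*(-46769) = 1 + 46769 = 46770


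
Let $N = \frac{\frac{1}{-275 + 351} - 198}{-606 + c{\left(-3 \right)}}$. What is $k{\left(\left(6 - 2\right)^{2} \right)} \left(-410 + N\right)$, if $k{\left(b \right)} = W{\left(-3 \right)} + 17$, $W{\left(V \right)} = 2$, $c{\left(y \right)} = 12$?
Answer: $- \frac{18493993}{2376} \approx -7783.7$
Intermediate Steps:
$N = \frac{15047}{45144}$ ($N = \frac{\frac{1}{-275 + 351} - 198}{-606 + 12} = \frac{\frac{1}{76} - 198}{-594} = \left(\frac{1}{76} - 198\right) \left(- \frac{1}{594}\right) = \left(- \frac{15047}{76}\right) \left(- \frac{1}{594}\right) = \frac{15047}{45144} \approx 0.33331$)
$k{\left(b \right)} = 19$ ($k{\left(b \right)} = 2 + 17 = 19$)
$k{\left(\left(6 - 2\right)^{2} \right)} \left(-410 + N\right) = 19 \left(-410 + \frac{15047}{45144}\right) = 19 \left(- \frac{18493993}{45144}\right) = - \frac{18493993}{2376}$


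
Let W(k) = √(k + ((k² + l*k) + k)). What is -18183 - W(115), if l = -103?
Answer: -18183 - √1610 ≈ -18223.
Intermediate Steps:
W(k) = √(k² - 101*k) (W(k) = √(k + ((k² - 103*k) + k)) = √(k + (k² - 102*k)) = √(k² - 101*k))
-18183 - W(115) = -18183 - √(115*(-101 + 115)) = -18183 - √(115*14) = -18183 - √1610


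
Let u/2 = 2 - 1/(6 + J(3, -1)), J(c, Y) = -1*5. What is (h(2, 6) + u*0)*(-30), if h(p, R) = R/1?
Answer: -180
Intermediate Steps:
J(c, Y) = -5
u = 2 (u = 2*(2 - 1/(6 - 5)) = 2*(2 - 1/1) = 2*(2 + 1*(-1)) = 2*(2 - 1) = 2*1 = 2)
h(p, R) = R (h(p, R) = R*1 = R)
(h(2, 6) + u*0)*(-30) = (6 + 2*0)*(-30) = (6 + 0)*(-30) = 6*(-30) = -180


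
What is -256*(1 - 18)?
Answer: 4352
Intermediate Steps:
-256*(1 - 18) = -256*(-17) = -16*(-272) = 4352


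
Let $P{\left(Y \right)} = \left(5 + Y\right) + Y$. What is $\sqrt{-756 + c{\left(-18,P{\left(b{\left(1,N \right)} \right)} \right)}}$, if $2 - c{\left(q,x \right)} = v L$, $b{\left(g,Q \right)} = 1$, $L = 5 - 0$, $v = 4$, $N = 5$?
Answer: $3 i \sqrt{86} \approx 27.821 i$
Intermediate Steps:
$L = 5$ ($L = 5 + 0 = 5$)
$P{\left(Y \right)} = 5 + 2 Y$
$c{\left(q,x \right)} = -18$ ($c{\left(q,x \right)} = 2 - 4 \cdot 5 = 2 - 20 = -18$)
$\sqrt{-756 + c{\left(-18,P{\left(b{\left(1,N \right)} \right)} \right)}} = \sqrt{-756 - 18} = \sqrt{-774} = 3 i \sqrt{86}$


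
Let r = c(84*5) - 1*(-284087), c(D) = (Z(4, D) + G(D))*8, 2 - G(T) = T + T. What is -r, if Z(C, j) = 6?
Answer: -277431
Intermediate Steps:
G(T) = 2 - 2*T (G(T) = 2 - (T + T) = 2 - 2*T)
c(D) = 64 - 16*D (c(D) = (6 + (2 - 2*D))*8 = (8 - 2*D)*8 = 64 - 16*D)
r = 277431 (r = (64 - 1344*5) - 1*(-284087) = (64 - 16*420) + 284087 = (64 - 6720) + 284087 = -6656 + 284087 = 277431)
-r = -1*277431 = -277431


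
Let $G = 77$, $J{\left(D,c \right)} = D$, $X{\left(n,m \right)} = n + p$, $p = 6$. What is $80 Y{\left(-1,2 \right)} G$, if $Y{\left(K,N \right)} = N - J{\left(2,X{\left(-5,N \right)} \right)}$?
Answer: $0$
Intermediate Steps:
$X{\left(n,m \right)} = 6 + n$ ($X{\left(n,m \right)} = n + 6 = 6 + n$)
$Y{\left(K,N \right)} = -2 + N$ ($Y{\left(K,N \right)} = N - 2 = -2 + N$)
$80 Y{\left(-1,2 \right)} G = 80 \left(-2 + 2\right) 77 = 80 \cdot 0 \cdot 77 = 0 \cdot 77 = 0$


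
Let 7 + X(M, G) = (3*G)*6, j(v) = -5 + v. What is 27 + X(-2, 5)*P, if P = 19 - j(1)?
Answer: 1936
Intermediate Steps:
P = 23 (P = 19 - (-5 + 1) = 19 - 1*(-4) = 19 + 4 = 23)
X(M, G) = -7 + 18*G (X(M, G) = -7 + (3*G)*6 = -7 + 18*G)
27 + X(-2, 5)*P = 27 + (-7 + 18*5)*23 = 27 + (-7 + 90)*23 = 27 + 83*23 = 27 + 1909 = 1936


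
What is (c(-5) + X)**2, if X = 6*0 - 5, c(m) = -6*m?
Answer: 625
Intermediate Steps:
X = -5 (X = 0 - 5 = -5)
(c(-5) + X)**2 = (-6*(-5) - 5)**2 = (30 - 5)**2 = 25**2 = 625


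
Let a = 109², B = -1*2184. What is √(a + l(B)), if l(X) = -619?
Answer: √11262 ≈ 106.12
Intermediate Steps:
B = -2184
a = 11881
√(a + l(B)) = √(11881 - 619) = √11262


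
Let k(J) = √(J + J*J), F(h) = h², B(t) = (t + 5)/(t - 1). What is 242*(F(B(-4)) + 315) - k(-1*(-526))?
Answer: 1905992/25 - √277202 ≈ 75713.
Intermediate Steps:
B(t) = (5 + t)/(-1 + t)
k(J) = √(J + J²)
242*(F(B(-4)) + 315) - k(-1*(-526)) = 242*(((5 - 4)/(-1 - 4))² + 315) - √((-1*(-526))*(1 - 1*(-526))) = 242*((1/(-5))² + 315) - √(526*(1 + 526)) = 242*((-⅕*1)² + 315) - √(526*527) = 242*((-⅕)² + 315) - √277202 = 242*(1/25 + 315) - √277202 = 242*(7876/25) - √277202 = 1905992/25 - √277202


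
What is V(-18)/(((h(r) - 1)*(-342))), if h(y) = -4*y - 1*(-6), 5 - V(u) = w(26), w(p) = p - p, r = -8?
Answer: -5/12654 ≈ -0.00039513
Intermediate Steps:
w(p) = 0
V(u) = 5 (V(u) = 5 - 1*0 = 5 + 0 = 5)
h(y) = 6 - 4*y (h(y) = -4*y + 6 = 6 - 4*y)
V(-18)/(((h(r) - 1)*(-342))) = 5/((((6 - 4*(-8)) - 1)*(-342))) = 5/((((6 + 32) - 1)*(-342))) = 5/(((38 - 1)*(-342))) = 5/((37*(-342))) = 5/(-12654) = 5*(-1/12654) = -5/12654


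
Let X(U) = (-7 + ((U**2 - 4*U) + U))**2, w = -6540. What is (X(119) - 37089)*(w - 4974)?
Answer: -2191345861680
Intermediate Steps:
X(U) = (-7 + U**2 - 3*U)**2 (X(U) = (-7 + (U**2 - 3*U))**2 = (-7 + U**2 - 3*U)**2)
(X(119) - 37089)*(w - 4974) = ((7 - 1*119**2 + 3*119)**2 - 37089)*(-6540 - 4974) = ((7 - 1*14161 + 357)**2 - 37089)*(-11514) = ((7 - 14161 + 357)**2 - 37089)*(-11514) = ((-13797)**2 - 37089)*(-11514) = (190357209 - 37089)*(-11514) = 190320120*(-11514) = -2191345861680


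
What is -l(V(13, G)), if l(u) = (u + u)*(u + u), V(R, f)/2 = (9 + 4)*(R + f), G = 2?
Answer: -608400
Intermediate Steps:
V(R, f) = 26*R + 26*f (V(R, f) = 2*((9 + 4)*(R + f)) = 2*(13*(R + f)) = 2*(13*R + 13*f) = 26*R + 26*f)
l(u) = 4*u**2 (l(u) = (2*u)*(2*u) = 4*u**2)
-l(V(13, G)) = -4*(26*13 + 26*2)**2 = -4*(338 + 52)**2 = -4*390**2 = -4*152100 = -1*608400 = -608400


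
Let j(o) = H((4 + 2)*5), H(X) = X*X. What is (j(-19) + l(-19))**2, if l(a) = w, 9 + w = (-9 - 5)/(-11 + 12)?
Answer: 769129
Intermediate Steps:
H(X) = X**2
w = -23 (w = -9 + (-9 - 5)/(-11 + 12) = -9 - 14/1 = -9 - 14*1 = -9 - 14 = -23)
l(a) = -23
j(o) = 900 (j(o) = ((4 + 2)*5)**2 = (6*5)**2 = 30**2 = 900)
(j(-19) + l(-19))**2 = (900 - 23)**2 = 877**2 = 769129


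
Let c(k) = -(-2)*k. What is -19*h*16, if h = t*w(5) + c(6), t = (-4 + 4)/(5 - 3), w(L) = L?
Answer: -3648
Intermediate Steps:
t = 0 (t = 0/2 = 0*(1/2) = 0)
c(k) = 2*k
h = 12 (h = 0*5 + 2*6 = 0 + 12 = 12)
-19*h*16 = -19*12*16 = -228*16 = -3648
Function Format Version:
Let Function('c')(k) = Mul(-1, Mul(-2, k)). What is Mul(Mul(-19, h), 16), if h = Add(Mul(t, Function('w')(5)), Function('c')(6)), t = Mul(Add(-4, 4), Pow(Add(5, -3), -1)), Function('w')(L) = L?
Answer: -3648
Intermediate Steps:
t = 0 (t = Mul(0, Pow(2, -1)) = Mul(0, Rational(1, 2)) = 0)
Function('c')(k) = Mul(2, k)
h = 12 (h = Add(Mul(0, 5), Mul(2, 6)) = Add(0, 12) = 12)
Mul(Mul(-19, h), 16) = Mul(Mul(-19, 12), 16) = Mul(-228, 16) = -3648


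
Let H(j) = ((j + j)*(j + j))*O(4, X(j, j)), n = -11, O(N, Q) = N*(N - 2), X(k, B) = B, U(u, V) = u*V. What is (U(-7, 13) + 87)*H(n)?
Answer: -15488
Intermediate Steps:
U(u, V) = V*u
O(N, Q) = N*(-2 + N)
H(j) = 32*j² (H(j) = ((j + j)*(j + j))*(4*(-2 + 4)) = ((2*j)*(2*j))*(4*2) = (4*j²)*8 = 32*j²)
(U(-7, 13) + 87)*H(n) = (13*(-7) + 87)*(32*(-11)²) = (-91 + 87)*(32*121) = -4*3872 = -15488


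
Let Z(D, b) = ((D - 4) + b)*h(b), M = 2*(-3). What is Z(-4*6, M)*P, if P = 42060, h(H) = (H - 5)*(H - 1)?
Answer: -110113080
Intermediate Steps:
h(H) = (-1 + H)*(-5 + H) (h(H) = (-5 + H)*(-1 + H) = (-1 + H)*(-5 + H))
M = -6
Z(D, b) = (-4 + D + b)*(5 + b**2 - 6*b) (Z(D, b) = ((D - 4) + b)*(5 + b**2 - 6*b) = ((-4 + D) + b)*(5 + b**2 - 6*b) = (-4 + D + b)*(5 + b**2 - 6*b))
Z(-4*6, M)*P = ((-4 - 4*6 - 6)*(5 + (-6)**2 - 6*(-6)))*42060 = ((-4 - 24 - 6)*(5 + 36 + 36))*42060 = -34*77*42060 = -2618*42060 = -110113080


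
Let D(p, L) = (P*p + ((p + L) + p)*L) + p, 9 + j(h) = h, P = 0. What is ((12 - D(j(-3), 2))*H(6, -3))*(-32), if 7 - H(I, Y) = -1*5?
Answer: -26112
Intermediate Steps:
j(h) = -9 + h
H(I, Y) = 12 (H(I, Y) = 7 - (-1)*5 = 7 - 1*(-5) = 7 + 5 = 12)
D(p, L) = p + L*(L + 2*p) (D(p, L) = (0*p + ((p + L) + p)*L) + p = (0 + ((L + p) + p)*L) + p = (0 + (L + 2*p)*L) + p = (0 + L*(L + 2*p)) + p = L*(L + 2*p) + p = p + L*(L + 2*p))
((12 - D(j(-3), 2))*H(6, -3))*(-32) = ((12 - ((-9 - 3) + 2² + 2*2*(-9 - 3)))*12)*(-32) = ((12 - (-12 + 4 + 2*2*(-12)))*12)*(-32) = ((12 - (-12 + 4 - 48))*12)*(-32) = ((12 - 1*(-56))*12)*(-32) = ((12 + 56)*12)*(-32) = (68*12)*(-32) = 816*(-32) = -26112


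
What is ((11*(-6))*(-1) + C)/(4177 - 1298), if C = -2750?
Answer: -2684/2879 ≈ -0.93227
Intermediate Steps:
((11*(-6))*(-1) + C)/(4177 - 1298) = ((11*(-6))*(-1) - 2750)/(4177 - 1298) = (-66*(-1) - 2750)/2879 = (66 - 2750)*(1/2879) = -2684*1/2879 = -2684/2879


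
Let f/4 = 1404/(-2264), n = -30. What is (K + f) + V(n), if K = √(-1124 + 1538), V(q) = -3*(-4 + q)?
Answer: 28164/283 + 3*√46 ≈ 119.87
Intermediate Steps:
V(q) = 12 - 3*q
K = 3*√46 (K = √414 = 3*√46 ≈ 20.347)
f = -702/283 (f = 4*(1404/(-2264)) = 4*(1404*(-1/2264)) = 4*(-351/566) = -702/283 ≈ -2.4806)
(K + f) + V(n) = (3*√46 - 702/283) + (12 - 3*(-30)) = (-702/283 + 3*√46) + (12 + 90) = (-702/283 + 3*√46) + 102 = 28164/283 + 3*√46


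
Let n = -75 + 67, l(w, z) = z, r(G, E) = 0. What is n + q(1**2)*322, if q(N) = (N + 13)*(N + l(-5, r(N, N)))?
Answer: 4500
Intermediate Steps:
n = -8
q(N) = N*(13 + N) (q(N) = (N + 13)*(N + 0) = (13 + N)*N = N*(13 + N))
n + q(1**2)*322 = -8 + (1**2*(13 + 1**2))*322 = -8 + (1*(13 + 1))*322 = -8 + (1*14)*322 = -8 + 14*322 = -8 + 4508 = 4500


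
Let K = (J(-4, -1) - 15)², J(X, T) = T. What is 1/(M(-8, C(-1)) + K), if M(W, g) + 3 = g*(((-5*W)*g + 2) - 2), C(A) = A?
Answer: 1/293 ≈ 0.0034130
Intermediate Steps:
M(W, g) = -3 - 5*W*g² (M(W, g) = -3 + g*(((-5*W)*g + 2) - 2) = -3 + g*((-5*W*g + 2) - 2) = -3 + g*((2 - 5*W*g) - 2) = -3 + g*(-5*W*g) = -3 - 5*W*g²)
K = 256 (K = (-1 - 15)² = (-16)² = 256)
1/(M(-8, C(-1)) + K) = 1/((-3 - 5*(-8)*(-1)²) + 256) = 1/((-3 - 5*(-8)*1) + 256) = 1/((-3 + 40) + 256) = 1/(37 + 256) = 1/293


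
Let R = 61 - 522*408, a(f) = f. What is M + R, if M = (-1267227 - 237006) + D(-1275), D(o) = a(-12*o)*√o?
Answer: -1717148 + 76500*I*√51 ≈ -1.7171e+6 + 5.4632e+5*I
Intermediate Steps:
D(o) = -12*o^(3/2) (D(o) = (-12*o)*√o = -12*o^(3/2))
M = -1504233 + 76500*I*√51 (M = (-1267227 - 237006) - (-76500)*I*√51 = -1504233 - (-76500)*I*√51 = -1504233 + 76500*I*√51 ≈ -1.5042e+6 + 5.4632e+5*I)
R = -212915 (R = 61 - 212976 = -212915)
M + R = (-1504233 + 76500*I*√51) - 212915 = -1717148 + 76500*I*√51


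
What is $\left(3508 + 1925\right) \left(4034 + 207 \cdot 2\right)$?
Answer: $24165984$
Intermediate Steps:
$\left(3508 + 1925\right) \left(4034 + 207 \cdot 2\right) = 5433 \left(4034 + 414\right) = 5433 \cdot 4448 = 24165984$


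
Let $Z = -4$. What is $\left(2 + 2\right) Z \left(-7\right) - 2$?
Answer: $110$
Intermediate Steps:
$\left(2 + 2\right) Z \left(-7\right) - 2 = \left(2 + 2\right) \left(-4\right) \left(-7\right) - 2 = 4 \left(-4\right) \left(-7\right) - 2 = \left(-16\right) \left(-7\right) - 2 = 112 - 2 = 110$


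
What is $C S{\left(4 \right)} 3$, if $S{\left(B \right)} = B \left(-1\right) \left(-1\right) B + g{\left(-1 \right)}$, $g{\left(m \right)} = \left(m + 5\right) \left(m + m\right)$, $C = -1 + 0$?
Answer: $-24$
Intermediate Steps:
$C = -1$
$g{\left(m \right)} = 2 m \left(5 + m\right)$ ($g{\left(m \right)} = \left(5 + m\right) 2 m = 2 m \left(5 + m\right)$)
$S{\left(B \right)} = -8 + B^{2}$ ($S{\left(B \right)} = B \left(-1\right) \left(-1\right) B + 2 \left(-1\right) \left(5 - 1\right) = - B \left(-1\right) B + 2 \left(-1\right) 4 = B B - 8 = B^{2} - 8 = -8 + B^{2}$)
$C S{\left(4 \right)} 3 = - (-8 + 4^{2}) 3 = - (-8 + 16) 3 = \left(-1\right) 8 \cdot 3 = \left(-8\right) 3 = -24$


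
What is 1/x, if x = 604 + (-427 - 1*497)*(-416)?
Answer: 1/384988 ≈ 2.5975e-6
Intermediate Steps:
x = 384988 (x = 604 + (-427 - 497)*(-416) = 604 - 924*(-416) = 604 + 384384 = 384988)
1/x = 1/384988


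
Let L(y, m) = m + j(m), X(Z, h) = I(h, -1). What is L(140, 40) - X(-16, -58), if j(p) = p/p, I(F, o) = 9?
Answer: 32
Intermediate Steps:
j(p) = 1
X(Z, h) = 9
L(y, m) = 1 + m (L(y, m) = m + 1 = 1 + m)
L(140, 40) - X(-16, -58) = (1 + 40) - 1*9 = 41 - 9 = 32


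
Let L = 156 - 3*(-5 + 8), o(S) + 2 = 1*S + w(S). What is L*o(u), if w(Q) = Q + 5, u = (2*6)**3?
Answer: 508473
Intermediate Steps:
u = 1728 (u = 12**3 = 1728)
w(Q) = 5 + Q
o(S) = 3 + 2*S (o(S) = -2 + (1*S + (5 + S)) = -2 + (S + (5 + S)) = -2 + (5 + 2*S) = 3 + 2*S)
L = 147 (L = 156 - 3*3 = 156 - 9 = 147)
L*o(u) = 147*(3 + 2*1728) = 147*(3 + 3456) = 147*3459 = 508473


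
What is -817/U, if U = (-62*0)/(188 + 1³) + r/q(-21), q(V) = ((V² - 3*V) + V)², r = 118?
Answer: -190597113/118 ≈ -1.6152e+6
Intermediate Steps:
q(V) = (V² - 2*V)²
U = 118/233289 (U = (-62*0)/(188 + 1³) + 118/(((-21)²*(-2 - 21)²)) = 0/(188 + 1) + 118/((441*(-23)²)) = 0/189 + 118/((441*529)) = 0*(1/189) + 118/233289 = 0 + 118*(1/233289) = 0 + 118/233289 = 118/233289 ≈ 0.00050581)
-817/U = -817/118/233289 = -817*233289/118 = -190597113/118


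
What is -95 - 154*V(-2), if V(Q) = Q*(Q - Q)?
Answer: -95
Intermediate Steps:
V(Q) = 0 (V(Q) = Q*0 = 0)
-95 - 154*V(-2) = -95 - 154*0 = -95 + 0 = -95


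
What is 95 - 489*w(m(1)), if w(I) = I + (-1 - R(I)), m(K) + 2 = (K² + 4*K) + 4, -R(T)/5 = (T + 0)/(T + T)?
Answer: -8123/2 ≈ -4061.5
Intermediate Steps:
R(T) = -5/2 (R(T) = -5*(T + 0)/(T + T) = -5*T/(2*T) = -5*T*1/(2*T) = -5*½ = -5/2)
m(K) = 2 + K² + 4*K (m(K) = -2 + ((K² + 4*K) + 4) = -2 + (4 + K² + 4*K) = 2 + K² + 4*K)
w(I) = 3/2 + I (w(I) = I + (-1 - 1*(-5/2)) = I + (-1 + 5/2) = I + 3/2 = 3/2 + I)
95 - 489*w(m(1)) = 95 - 489*(3/2 + (2 + 1² + 4*1)) = 95 - 489*(3/2 + (2 + 1 + 4)) = 95 - 489*(3/2 + 7) = 95 - 489*17/2 = 95 - 8313/2 = -8123/2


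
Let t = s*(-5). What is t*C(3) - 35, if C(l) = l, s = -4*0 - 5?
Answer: 40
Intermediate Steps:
s = -5 (s = 0 - 5 = -5)
t = 25 (t = -5*(-5) = 25)
t*C(3) - 35 = 25*3 - 35 = 75 - 35 = 40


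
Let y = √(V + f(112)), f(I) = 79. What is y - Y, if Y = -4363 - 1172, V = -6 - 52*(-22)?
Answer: 5535 + √1217 ≈ 5569.9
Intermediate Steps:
V = 1138 (V = -6 + 1144 = 1138)
y = √1217 (y = √(1138 + 79) = √1217 ≈ 34.885)
Y = -5535
y - Y = √1217 - 1*(-5535) = √1217 + 5535 = 5535 + √1217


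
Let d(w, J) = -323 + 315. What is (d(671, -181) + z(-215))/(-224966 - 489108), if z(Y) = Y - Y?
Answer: 4/357037 ≈ 1.1203e-5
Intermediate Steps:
z(Y) = 0
d(w, J) = -8
(d(671, -181) + z(-215))/(-224966 - 489108) = (-8 + 0)/(-224966 - 489108) = -8/(-714074) = -8*(-1/714074) = 4/357037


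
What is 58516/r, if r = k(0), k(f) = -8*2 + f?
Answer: -14629/4 ≈ -3657.3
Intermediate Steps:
k(f) = -16 + f
r = -16 (r = -16 + 0 = -16)
58516/r = 58516/(-16) = 58516*(-1/16) = -14629/4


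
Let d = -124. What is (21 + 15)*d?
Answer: -4464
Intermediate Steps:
(21 + 15)*d = (21 + 15)*(-124) = 36*(-124) = -4464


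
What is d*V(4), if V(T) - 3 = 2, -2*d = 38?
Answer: -95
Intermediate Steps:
d = -19 (d = -1/2*38 = -19)
V(T) = 5 (V(T) = 3 + 2 = 5)
d*V(4) = -19*5 = -95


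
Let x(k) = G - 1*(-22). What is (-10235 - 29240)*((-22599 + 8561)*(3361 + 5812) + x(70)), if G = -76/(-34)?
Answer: 86414696683350/17 ≈ 5.0832e+12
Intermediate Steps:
G = 38/17 (G = -76*(-1/34) = 38/17 ≈ 2.2353)
x(k) = 412/17 (x(k) = 38/17 - 1*(-22) = 38/17 + 22 = 412/17)
(-10235 - 29240)*((-22599 + 8561)*(3361 + 5812) + x(70)) = (-10235 - 29240)*((-22599 + 8561)*(3361 + 5812) + 412/17) = -39475*(-14038*9173 + 412/17) = -39475*(-128770574 + 412/17) = -39475*(-2189099346/17) = 86414696683350/17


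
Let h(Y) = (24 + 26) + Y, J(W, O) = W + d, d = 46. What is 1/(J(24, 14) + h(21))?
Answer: 1/141 ≈ 0.0070922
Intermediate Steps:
J(W, O) = 46 + W (J(W, O) = W + 46 = 46 + W)
h(Y) = 50 + Y
1/(J(24, 14) + h(21)) = 1/((46 + 24) + (50 + 21)) = 1/(70 + 71) = 1/141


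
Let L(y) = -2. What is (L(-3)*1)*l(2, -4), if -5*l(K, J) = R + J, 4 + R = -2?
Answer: -4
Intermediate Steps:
R = -6 (R = -4 - 2 = -6)
l(K, J) = 6/5 - J/5 (l(K, J) = -(-6 + J)/5 = 6/5 - J/5)
(L(-3)*1)*l(2, -4) = (-2*1)*(6/5 - 1/5*(-4)) = -2*(6/5 + 4/5) = -2*2 = -4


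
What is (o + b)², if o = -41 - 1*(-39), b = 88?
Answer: 7396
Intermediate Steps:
o = -2 (o = -41 + 39 = -2)
(o + b)² = (-2 + 88)² = 86² = 7396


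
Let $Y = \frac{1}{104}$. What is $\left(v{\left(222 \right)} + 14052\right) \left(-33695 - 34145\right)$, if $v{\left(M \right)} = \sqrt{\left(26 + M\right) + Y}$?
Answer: $-953287680 - \frac{16960 \sqrt{670618}}{13} \approx -9.5436 \cdot 10^{8}$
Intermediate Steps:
$Y = \frac{1}{104} \approx 0.0096154$
$v{\left(M \right)} = \sqrt{\frac{2705}{104} + M}$ ($v{\left(M \right)} = \sqrt{\left(26 + M\right) + \frac{1}{104}} = \sqrt{\frac{2705}{104} + M}$)
$\left(v{\left(222 \right)} + 14052\right) \left(-33695 - 34145\right) = \left(\frac{\sqrt{70330 + 2704 \cdot 222}}{52} + 14052\right) \left(-33695 - 34145\right) = \left(\frac{\sqrt{70330 + 600288}}{52} + 14052\right) \left(-67840\right) = \left(\frac{\sqrt{670618}}{52} + 14052\right) \left(-67840\right) = \left(14052 + \frac{\sqrt{670618}}{52}\right) \left(-67840\right) = -953287680 - \frac{16960 \sqrt{670618}}{13}$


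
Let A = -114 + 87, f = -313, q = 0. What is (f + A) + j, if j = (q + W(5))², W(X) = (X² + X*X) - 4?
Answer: 1776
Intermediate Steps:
A = -27
W(X) = -4 + 2*X² (W(X) = (X² + X²) - 4 = 2*X² - 4 = -4 + 2*X²)
j = 2116 (j = (0 + (-4 + 2*5²))² = (0 + (-4 + 2*25))² = (0 + (-4 + 50))² = (0 + 46)² = 46² = 2116)
(f + A) + j = (-313 - 27) + 2116 = -340 + 2116 = 1776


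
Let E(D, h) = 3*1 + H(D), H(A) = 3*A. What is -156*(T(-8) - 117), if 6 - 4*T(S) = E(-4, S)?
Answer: 17667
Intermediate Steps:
E(D, h) = 3 + 3*D (E(D, h) = 3*1 + 3*D = 3 + 3*D)
T(S) = 15/4 (T(S) = 3/2 - (3 + 3*(-4))/4 = 3/2 - (3 - 12)/4 = 3/2 - 1/4*(-9) = 3/2 + 9/4 = 15/4)
-156*(T(-8) - 117) = -156*(15/4 - 117) = -156*(-453/4) = 17667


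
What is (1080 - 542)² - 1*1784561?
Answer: -1495117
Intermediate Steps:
(1080 - 542)² - 1*1784561 = 538² - 1784561 = 289444 - 1784561 = -1495117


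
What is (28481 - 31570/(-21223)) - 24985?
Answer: 74227178/21223 ≈ 3497.5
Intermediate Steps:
(28481 - 31570/(-21223)) - 24985 = (28481 - 31570*(-1/21223)) - 24985 = (28481 + 31570/21223) - 24985 = 604483833/21223 - 24985 = 74227178/21223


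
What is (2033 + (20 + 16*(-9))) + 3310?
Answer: 5219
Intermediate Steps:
(2033 + (20 + 16*(-9))) + 3310 = (2033 + (20 - 144)) + 3310 = (2033 - 124) + 3310 = 1909 + 3310 = 5219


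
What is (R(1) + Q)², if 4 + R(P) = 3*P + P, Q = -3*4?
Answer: 144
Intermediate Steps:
Q = -12
R(P) = -4 + 4*P (R(P) = -4 + (3*P + P) = -4 + 4*P)
(R(1) + Q)² = ((-4 + 4*1) - 12)² = ((-4 + 4) - 12)² = (0 - 12)² = (-12)² = 144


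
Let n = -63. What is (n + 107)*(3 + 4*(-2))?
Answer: -220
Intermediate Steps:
(n + 107)*(3 + 4*(-2)) = (-63 + 107)*(3 + 4*(-2)) = 44*(3 - 8) = 44*(-5) = -220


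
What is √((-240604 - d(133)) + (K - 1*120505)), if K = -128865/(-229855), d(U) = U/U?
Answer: 3*I*√84793826378103/45971 ≈ 600.92*I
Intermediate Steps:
d(U) = 1
K = 25773/45971 (K = -128865*(-1/229855) = 25773/45971 ≈ 0.56064)
√((-240604 - d(133)) + (K - 1*120505)) = √((-240604 - 1*1) + (25773/45971 - 1*120505)) = √((-240604 - 1) + (25773/45971 - 120505)) = √(-240605 - 5539709582/45971) = √(-16600562037/45971) = 3*I*√84793826378103/45971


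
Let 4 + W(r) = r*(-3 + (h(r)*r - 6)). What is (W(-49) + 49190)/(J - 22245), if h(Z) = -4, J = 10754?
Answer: -40023/11491 ≈ -3.4830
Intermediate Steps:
W(r) = -4 + r*(-9 - 4*r) (W(r) = -4 + r*(-3 + (-4*r - 6)) = -4 + r*(-3 + (-6 - 4*r)) = -4 + r*(-9 - 4*r))
(W(-49) + 49190)/(J - 22245) = ((-4 - 9*(-49) - 4*(-49)²) + 49190)/(10754 - 22245) = ((-4 + 441 - 4*2401) + 49190)/(-11491) = ((-4 + 441 - 9604) + 49190)*(-1/11491) = (-9167 + 49190)*(-1/11491) = 40023*(-1/11491) = -40023/11491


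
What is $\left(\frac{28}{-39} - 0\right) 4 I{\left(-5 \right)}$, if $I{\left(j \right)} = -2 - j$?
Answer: $- \frac{112}{13} \approx -8.6154$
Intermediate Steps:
$\left(\frac{28}{-39} - 0\right) 4 I{\left(-5 \right)} = \left(\frac{28}{-39} - 0\right) 4 \left(-2 - -5\right) = \left(28 \left(- \frac{1}{39}\right) + \left(-3 + 3\right)\right) 4 \left(-2 + 5\right) = \left(- \frac{28}{39} + 0\right) 4 \cdot 3 = \left(- \frac{28}{39}\right) 12 = - \frac{112}{13}$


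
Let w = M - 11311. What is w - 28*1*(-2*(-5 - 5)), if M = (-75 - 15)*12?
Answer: -12951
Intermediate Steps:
M = -1080 (M = -90*12 = -1080)
w = -12391 (w = -1080 - 11311 = -12391)
w - 28*1*(-2*(-5 - 5)) = -12391 - 28*1*(-2*(-5 - 5)) = -12391 - 28*(-2*(-10)) = -12391 - 28*20 = -12391 - 1*560 = -12391 - 560 = -12951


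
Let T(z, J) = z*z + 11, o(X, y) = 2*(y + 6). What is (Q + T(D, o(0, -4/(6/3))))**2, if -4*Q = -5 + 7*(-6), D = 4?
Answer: 24025/16 ≈ 1501.6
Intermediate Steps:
o(X, y) = 12 + 2*y (o(X, y) = 2*(6 + y) = 12 + 2*y)
Q = 47/4 (Q = -(-5 + 7*(-6))/4 = -(-5 - 42)/4 = -1/4*(-47) = 47/4 ≈ 11.750)
T(z, J) = 11 + z**2 (T(z, J) = z**2 + 11 = 11 + z**2)
(Q + T(D, o(0, -4/(6/3))))**2 = (47/4 + (11 + 4**2))**2 = (47/4 + (11 + 16))**2 = (47/4 + 27)**2 = (155/4)**2 = 24025/16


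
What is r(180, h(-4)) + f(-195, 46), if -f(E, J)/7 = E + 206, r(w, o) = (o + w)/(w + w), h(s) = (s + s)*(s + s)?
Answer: -6869/90 ≈ -76.322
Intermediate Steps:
h(s) = 4*s**2 (h(s) = (2*s)*(2*s) = 4*s**2)
r(w, o) = (o + w)/(2*w) (r(w, o) = (o + w)/((2*w)) = (o + w)*(1/(2*w)) = (o + w)/(2*w))
f(E, J) = -1442 - 7*E (f(E, J) = -7*(E + 206) = -7*(206 + E) = -1442 - 7*E)
r(180, h(-4)) + f(-195, 46) = (1/2)*(4*(-4)**2 + 180)/180 + (-1442 - 7*(-195)) = (1/2)*(1/180)*(4*16 + 180) + (-1442 + 1365) = (1/2)*(1/180)*(64 + 180) - 77 = (1/2)*(1/180)*244 - 77 = 61/90 - 77 = -6869/90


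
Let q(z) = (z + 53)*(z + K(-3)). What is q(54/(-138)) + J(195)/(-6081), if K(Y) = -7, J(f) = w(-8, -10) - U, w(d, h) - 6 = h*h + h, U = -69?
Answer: -416982995/1072283 ≈ -388.87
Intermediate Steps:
w(d, h) = 6 + h + h² (w(d, h) = 6 + (h*h + h) = 6 + (h² + h) = 6 + (h + h²) = 6 + h + h²)
J(f) = 165 (J(f) = (6 - 10 + (-10)²) - 1*(-69) = (6 - 10 + 100) + 69 = 96 + 69 = 165)
q(z) = (-7 + z)*(53 + z) (q(z) = (z + 53)*(z - 7) = (53 + z)*(-7 + z) = (-7 + z)*(53 + z))
q(54/(-138)) + J(195)/(-6081) = (-371 + (54/(-138))² + 46*(54/(-138))) + 165/(-6081) = (-371 + (54*(-1/138))² + 46*(54*(-1/138))) + 165*(-1/6081) = (-371 + (-9/23)² + 46*(-9/23)) - 55/2027 = (-371 + 81/529 - 18) - 55/2027 = -205700/529 - 55/2027 = -416982995/1072283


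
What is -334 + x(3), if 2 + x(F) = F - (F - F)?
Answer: -333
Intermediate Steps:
x(F) = -2 + F (x(F) = -2 + (F - (F - F)) = -2 + (F - 1*0) = -2 + (F + 0) = -2 + F)
-334 + x(3) = -334 + (-2 + 3) = -334 + 1 = -333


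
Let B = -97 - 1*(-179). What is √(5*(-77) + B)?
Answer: I*√303 ≈ 17.407*I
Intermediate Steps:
B = 82 (B = -97 + 179 = 82)
√(5*(-77) + B) = √(5*(-77) + 82) = √(-385 + 82) = √(-303) = I*√303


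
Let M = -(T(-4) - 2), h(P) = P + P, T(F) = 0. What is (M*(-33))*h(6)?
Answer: -792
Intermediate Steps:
h(P) = 2*P
M = 2 (M = -(0 - 2) = -1*(-2) = 2)
(M*(-33))*h(6) = (2*(-33))*(2*6) = -66*12 = -792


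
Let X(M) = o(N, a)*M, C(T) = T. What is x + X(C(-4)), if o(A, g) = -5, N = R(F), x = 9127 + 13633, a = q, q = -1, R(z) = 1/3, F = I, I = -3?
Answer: 22780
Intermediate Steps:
F = -3
R(z) = ⅓
a = -1
x = 22760
N = ⅓ ≈ 0.33333
X(M) = -5*M
x + X(C(-4)) = 22760 - 5*(-4) = 22760 + 20 = 22780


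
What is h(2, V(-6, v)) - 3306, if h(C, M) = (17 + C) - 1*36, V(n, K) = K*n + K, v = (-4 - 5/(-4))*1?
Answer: -3323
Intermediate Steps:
v = -11/4 (v = (-4 - 5*(-¼))*1 = (-4 + 5/4)*1 = -11/4*1 = -11/4 ≈ -2.7500)
V(n, K) = K + K*n
h(C, M) = -19 + C (h(C, M) = (17 + C) - 36 = -19 + C)
h(2, V(-6, v)) - 3306 = (-19 + 2) - 3306 = -17 - 3306 = -3323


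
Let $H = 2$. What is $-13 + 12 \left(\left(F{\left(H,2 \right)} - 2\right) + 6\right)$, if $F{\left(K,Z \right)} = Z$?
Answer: $59$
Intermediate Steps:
$-13 + 12 \left(\left(F{\left(H,2 \right)} - 2\right) + 6\right) = -13 + 12 \left(\left(2 - 2\right) + 6\right) = -13 + 12 \left(0 + 6\right) = -13 + 12 \cdot 6 = -13 + 72 = 59$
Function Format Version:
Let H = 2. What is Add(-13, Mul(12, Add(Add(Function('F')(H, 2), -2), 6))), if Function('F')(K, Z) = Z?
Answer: 59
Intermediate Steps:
Add(-13, Mul(12, Add(Add(Function('F')(H, 2), -2), 6))) = Add(-13, Mul(12, Add(Add(2, -2), 6))) = Add(-13, Mul(12, Add(0, 6))) = Add(-13, Mul(12, 6)) = Add(-13, 72) = 59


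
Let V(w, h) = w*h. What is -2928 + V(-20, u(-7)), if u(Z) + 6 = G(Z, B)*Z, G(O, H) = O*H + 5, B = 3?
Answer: -5048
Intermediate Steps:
G(O, H) = 5 + H*O (G(O, H) = H*O + 5 = 5 + H*O)
u(Z) = -6 + Z*(5 + 3*Z) (u(Z) = -6 + (5 + 3*Z)*Z = -6 + Z*(5 + 3*Z))
V(w, h) = h*w
-2928 + V(-20, u(-7)) = -2928 + (-6 - 7*(5 + 3*(-7)))*(-20) = -2928 + (-6 - 7*(5 - 21))*(-20) = -2928 + (-6 - 7*(-16))*(-20) = -2928 + (-6 + 112)*(-20) = -2928 + 106*(-20) = -2928 - 2120 = -5048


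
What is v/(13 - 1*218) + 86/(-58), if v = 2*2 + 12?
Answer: -9279/5945 ≈ -1.5608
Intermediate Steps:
v = 16 (v = 4 + 12 = 16)
v/(13 - 1*218) + 86/(-58) = 16/(13 - 1*218) + 86/(-58) = 16/(13 - 218) + 86*(-1/58) = 16/(-205) - 43/29 = 16*(-1/205) - 43/29 = -16/205 - 43/29 = -9279/5945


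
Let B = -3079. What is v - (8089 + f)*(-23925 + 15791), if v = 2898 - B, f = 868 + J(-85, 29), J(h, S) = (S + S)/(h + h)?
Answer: 6193052389/85 ≈ 7.2859e+7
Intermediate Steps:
J(h, S) = S/h (J(h, S) = (2*S)/((2*h)) = (2*S)*(1/(2*h)) = S/h)
f = 73751/85 (f = 868 + 29/(-85) = 868 + 29*(-1/85) = 868 - 29/85 = 73751/85 ≈ 867.66)
v = 5977 (v = 2898 - 1*(-3079) = 2898 + 3079 = 5977)
v - (8089 + f)*(-23925 + 15791) = 5977 - (8089 + 73751/85)*(-23925 + 15791) = 5977 - 761316*(-8134)/85 = 5977 - 1*(-6192544344/85) = 5977 + 6192544344/85 = 6193052389/85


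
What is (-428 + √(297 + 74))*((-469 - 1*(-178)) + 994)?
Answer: -300884 + 703*√371 ≈ -2.8734e+5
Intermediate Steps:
(-428 + √(297 + 74))*((-469 - 1*(-178)) + 994) = (-428 + √371)*((-469 + 178) + 994) = (-428 + √371)*(-291 + 994) = (-428 + √371)*703 = -300884 + 703*√371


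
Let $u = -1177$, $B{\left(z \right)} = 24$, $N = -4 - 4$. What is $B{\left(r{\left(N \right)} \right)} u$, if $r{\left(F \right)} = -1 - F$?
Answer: $-28248$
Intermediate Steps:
$N = -8$ ($N = -4 - 4 = -8$)
$B{\left(r{\left(N \right)} \right)} u = 24 \left(-1177\right) = -28248$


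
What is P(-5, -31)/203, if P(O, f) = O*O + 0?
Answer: 25/203 ≈ 0.12315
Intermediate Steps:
P(O, f) = O² (P(O, f) = O² + 0 = O²)
P(-5, -31)/203 = (-5)²/203 = 25*(1/203) = 25/203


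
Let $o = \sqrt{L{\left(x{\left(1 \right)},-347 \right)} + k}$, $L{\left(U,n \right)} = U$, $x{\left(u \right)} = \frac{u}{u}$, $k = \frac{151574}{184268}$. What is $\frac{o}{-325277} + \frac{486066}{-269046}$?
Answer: $- \frac{81011}{44841} - \frac{\sqrt{15471233414}}{29969071118} \approx -1.8066$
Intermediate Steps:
$k = \frac{75787}{92134}$ ($k = 151574 \cdot \frac{1}{184268} = \frac{75787}{92134} \approx 0.82257$)
$x{\left(u \right)} = 1$
$o = \frac{\sqrt{15471233414}}{92134}$ ($o = \sqrt{1 + \frac{75787}{92134}} = \sqrt{\frac{167921}{92134}} = \frac{\sqrt{15471233414}}{92134} \approx 1.35$)
$\frac{o}{-325277} + \frac{486066}{-269046} = \frac{\frac{1}{92134} \sqrt{15471233414}}{-325277} + \frac{486066}{-269046} = \frac{\sqrt{15471233414}}{92134} \left(- \frac{1}{325277}\right) + 486066 \left(- \frac{1}{269046}\right) = - \frac{\sqrt{15471233414}}{29969071118} - \frac{81011}{44841} = - \frac{81011}{44841} - \frac{\sqrt{15471233414}}{29969071118}$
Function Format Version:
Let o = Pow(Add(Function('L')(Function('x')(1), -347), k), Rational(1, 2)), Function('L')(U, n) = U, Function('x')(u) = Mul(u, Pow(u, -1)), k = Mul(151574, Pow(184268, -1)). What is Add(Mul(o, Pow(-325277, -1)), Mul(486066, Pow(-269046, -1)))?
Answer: Add(Rational(-81011, 44841), Mul(Rational(-1, 29969071118), Pow(15471233414, Rational(1, 2)))) ≈ -1.8066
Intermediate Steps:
k = Rational(75787, 92134) (k = Mul(151574, Rational(1, 184268)) = Rational(75787, 92134) ≈ 0.82257)
Function('x')(u) = 1
o = Mul(Rational(1, 92134), Pow(15471233414, Rational(1, 2))) (o = Pow(Add(1, Rational(75787, 92134)), Rational(1, 2)) = Pow(Rational(167921, 92134), Rational(1, 2)) = Mul(Rational(1, 92134), Pow(15471233414, Rational(1, 2))) ≈ 1.3500)
Add(Mul(o, Pow(-325277, -1)), Mul(486066, Pow(-269046, -1))) = Add(Mul(Mul(Rational(1, 92134), Pow(15471233414, Rational(1, 2))), Pow(-325277, -1)), Mul(486066, Pow(-269046, -1))) = Add(Mul(Mul(Rational(1, 92134), Pow(15471233414, Rational(1, 2))), Rational(-1, 325277)), Mul(486066, Rational(-1, 269046))) = Add(Mul(Rational(-1, 29969071118), Pow(15471233414, Rational(1, 2))), Rational(-81011, 44841)) = Add(Rational(-81011, 44841), Mul(Rational(-1, 29969071118), Pow(15471233414, Rational(1, 2))))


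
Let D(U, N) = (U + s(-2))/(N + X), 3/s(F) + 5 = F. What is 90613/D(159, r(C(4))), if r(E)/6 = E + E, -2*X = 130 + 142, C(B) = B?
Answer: -754292/15 ≈ -50286.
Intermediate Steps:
s(F) = 3/(-5 + F)
X = -136 (X = -(130 + 142)/2 = -½*272 = -136)
r(E) = 12*E (r(E) = 6*(E + E) = 6*(2*E) = 12*E)
D(U, N) = (-3/7 + U)/(-136 + N) (D(U, N) = (U + 3/(-5 - 2))/(N - 136) = (U + 3/(-7))/(-136 + N) = (U + 3*(-⅐))/(-136 + N) = (U - 3/7)/(-136 + N) = (-3/7 + U)/(-136 + N))
90613/D(159, r(C(4))) = 90613/(((-3/7 + 159)/(-136 + 12*4))) = 90613/(((1110/7)/(-136 + 48))) = 90613/(((1110/7)/(-88))) = 90613/((-1/88*1110/7)) = 90613/(-555/308) = 90613*(-308/555) = -754292/15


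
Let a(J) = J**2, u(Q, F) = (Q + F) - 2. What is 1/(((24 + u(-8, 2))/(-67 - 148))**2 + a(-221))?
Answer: 46225/2257675481 ≈ 2.0475e-5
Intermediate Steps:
u(Q, F) = -2 + F + Q (u(Q, F) = (F + Q) - 2 = -2 + F + Q)
1/(((24 + u(-8, 2))/(-67 - 148))**2 + a(-221)) = 1/(((24 + (-2 + 2 - 8))/(-67 - 148))**2 + (-221)**2) = 1/(((24 - 8)/(-215))**2 + 48841) = 1/((16*(-1/215))**2 + 48841) = 1/((-16/215)**2 + 48841) = 1/(256/46225 + 48841) = 1/(2257675481/46225) = 46225/2257675481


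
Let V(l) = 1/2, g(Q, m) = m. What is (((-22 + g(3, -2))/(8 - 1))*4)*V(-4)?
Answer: -48/7 ≈ -6.8571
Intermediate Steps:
V(l) = ½ (V(l) = 1*(½) = ½)
(((-22 + g(3, -2))/(8 - 1))*4)*V(-4) = (((-22 - 2)/(8 - 1))*4)*(½) = (-24/7*4)*(½) = (-24*⅐*4)*(½) = -24/7*4*(½) = -96/7*½ = -48/7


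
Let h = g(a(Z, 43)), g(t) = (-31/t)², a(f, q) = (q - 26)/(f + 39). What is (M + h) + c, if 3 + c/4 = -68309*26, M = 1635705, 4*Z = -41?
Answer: -25273371207/4624 ≈ -5.4657e+6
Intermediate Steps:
Z = -41/4 (Z = (¼)*(-41) = -41/4 ≈ -10.250)
a(f, q) = (-26 + q)/(39 + f)
g(t) = 961/t²
h = 12709225/4624 (h = 961/((-26 + 43)/(39 - 41/4))² = 961/(17/(115/4))² = 961/((4/115)*17)² = 961/(68/115)² = 961*(13225/4624) = 12709225/4624 ≈ 2748.5)
c = -7104148 (c = -12 + 4*(-68309*26) = -12 + 4*(-1776034) = -12 - 7104136 = -7104148)
(M + h) + c = (1635705 + 12709225/4624) - 7104148 = 7576209145/4624 - 7104148 = -25273371207/4624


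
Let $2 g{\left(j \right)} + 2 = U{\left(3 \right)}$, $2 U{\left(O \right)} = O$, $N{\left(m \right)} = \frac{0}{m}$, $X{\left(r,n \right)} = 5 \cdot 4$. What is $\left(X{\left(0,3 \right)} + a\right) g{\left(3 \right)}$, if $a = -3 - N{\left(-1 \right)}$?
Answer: $- \frac{17}{4} \approx -4.25$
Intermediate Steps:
$X{\left(r,n \right)} = 20$
$N{\left(m \right)} = 0$
$U{\left(O \right)} = \frac{O}{2}$
$g{\left(j \right)} = - \frac{1}{4}$ ($g{\left(j \right)} = -1 + \frac{\frac{1}{2} \cdot 3}{2} = -1 + \frac{1}{2} \cdot \frac{3}{2} = -1 + \frac{3}{4} = - \frac{1}{4}$)
$a = -3$ ($a = -3 - 0 = -3 + 0 = -3$)
$\left(X{\left(0,3 \right)} + a\right) g{\left(3 \right)} = \left(20 - 3\right) \left(- \frac{1}{4}\right) = 17 \left(- \frac{1}{4}\right) = - \frac{17}{4}$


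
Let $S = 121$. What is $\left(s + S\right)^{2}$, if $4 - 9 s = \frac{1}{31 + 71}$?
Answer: $\frac{12428905225}{842724} \approx 14748.0$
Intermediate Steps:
$s = \frac{407}{918}$ ($s = \frac{4}{9} - \frac{1}{9 \left(31 + 71\right)} = \frac{4}{9} - \frac{1}{9 \cdot 102} = \frac{4}{9} - \frac{1}{918} = \frac{407}{918} \approx 0.44336$)
$\left(s + S\right)^{2} = \left(\frac{407}{918} + 121\right)^{2} = \left(\frac{111485}{918}\right)^{2} = \frac{12428905225}{842724}$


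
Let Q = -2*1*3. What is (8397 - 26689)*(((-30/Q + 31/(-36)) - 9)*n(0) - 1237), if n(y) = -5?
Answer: 199643461/9 ≈ 2.2183e+7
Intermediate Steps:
Q = -6 (Q = -2*3 = -6)
(8397 - 26689)*(((-30/Q + 31/(-36)) - 9)*n(0) - 1237) = (8397 - 26689)*(((-30/(-6) + 31/(-36)) - 9)*(-5) - 1237) = -18292*(((-30*(-⅙) + 31*(-1/36)) - 9)*(-5) - 1237) = -18292*(((5 - 31/36) - 9)*(-5) - 1237) = -18292*((149/36 - 9)*(-5) - 1237) = -18292*(-175/36*(-5) - 1237) = -18292*(875/36 - 1237) = -18292*(-43657/36) = 199643461/9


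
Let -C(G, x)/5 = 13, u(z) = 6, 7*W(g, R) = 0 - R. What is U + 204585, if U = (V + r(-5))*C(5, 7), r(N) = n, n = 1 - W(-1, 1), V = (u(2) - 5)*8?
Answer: 1427935/7 ≈ 2.0399e+5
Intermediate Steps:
W(g, R) = -R/7 (W(g, R) = (0 - R)/7 = (-R)/7 = -R/7)
C(G, x) = -65 (C(G, x) = -5*13 = -65)
V = 8 (V = (6 - 5)*8 = 1*8 = 8)
n = 8/7 (n = 1 - (-1)/7 = 1 - 1*(-⅐) = 1 + ⅐ = 8/7 ≈ 1.1429)
r(N) = 8/7
U = -4160/7 (U = (8 + 8/7)*(-65) = (64/7)*(-65) = -4160/7 ≈ -594.29)
U + 204585 = -4160/7 + 204585 = 1427935/7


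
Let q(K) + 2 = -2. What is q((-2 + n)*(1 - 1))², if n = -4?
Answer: 16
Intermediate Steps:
q(K) = -4 (q(K) = -2 - 2 = -4)
q((-2 + n)*(1 - 1))² = (-4)² = 16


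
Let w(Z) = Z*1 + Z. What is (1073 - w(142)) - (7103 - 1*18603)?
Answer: 12289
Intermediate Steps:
w(Z) = 2*Z (w(Z) = Z + Z = 2*Z)
(1073 - w(142)) - (7103 - 1*18603) = (1073 - 2*142) - (7103 - 1*18603) = (1073 - 1*284) - (7103 - 18603) = (1073 - 284) - 1*(-11500) = 789 + 11500 = 12289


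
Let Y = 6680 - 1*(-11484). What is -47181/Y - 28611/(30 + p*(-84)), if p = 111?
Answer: 13531665/28136036 ≈ 0.48094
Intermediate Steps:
Y = 18164 (Y = 6680 + 11484 = 18164)
-47181/Y - 28611/(30 + p*(-84)) = -47181/18164 - 28611/(30 + 111*(-84)) = -47181*1/18164 - 28611/(30 - 9324) = -47181/18164 - 28611/(-9294) = -47181/18164 - 28611*(-1/9294) = -47181/18164 + 9537/3098 = 13531665/28136036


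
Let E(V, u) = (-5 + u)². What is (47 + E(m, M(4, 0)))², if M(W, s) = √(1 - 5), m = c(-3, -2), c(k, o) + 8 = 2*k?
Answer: 4224 - 2720*I ≈ 4224.0 - 2720.0*I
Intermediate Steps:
c(k, o) = -8 + 2*k
m = -14 (m = -8 + 2*(-3) = -8 - 6 = -14)
M(W, s) = 2*I (M(W, s) = √(-4) = 2*I)
(47 + E(m, M(4, 0)))² = (47 + (-5 + 2*I)²)²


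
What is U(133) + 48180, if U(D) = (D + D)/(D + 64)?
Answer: 9491726/197 ≈ 48181.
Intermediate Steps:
U(D) = 2*D/(64 + D) (U(D) = (2*D)/(64 + D) = 2*D/(64 + D))
U(133) + 48180 = 2*133/(64 + 133) + 48180 = 2*133/197 + 48180 = 2*133*(1/197) + 48180 = 266/197 + 48180 = 9491726/197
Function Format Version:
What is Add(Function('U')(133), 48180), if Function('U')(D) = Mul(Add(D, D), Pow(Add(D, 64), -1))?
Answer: Rational(9491726, 197) ≈ 48181.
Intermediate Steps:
Function('U')(D) = Mul(2, D, Pow(Add(64, D), -1)) (Function('U')(D) = Mul(Mul(2, D), Pow(Add(64, D), -1)) = Mul(2, D, Pow(Add(64, D), -1)))
Add(Function('U')(133), 48180) = Add(Mul(2, 133, Pow(Add(64, 133), -1)), 48180) = Add(Mul(2, 133, Pow(197, -1)), 48180) = Add(Mul(2, 133, Rational(1, 197)), 48180) = Add(Rational(266, 197), 48180) = Rational(9491726, 197)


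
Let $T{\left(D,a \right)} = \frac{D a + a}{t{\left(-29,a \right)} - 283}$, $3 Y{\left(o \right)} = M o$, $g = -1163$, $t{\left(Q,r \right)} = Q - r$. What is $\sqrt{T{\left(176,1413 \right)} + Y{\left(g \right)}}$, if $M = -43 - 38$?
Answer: $\frac{12 \sqrt{2870561}}{115} \approx 176.79$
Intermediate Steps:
$M = -81$
$Y{\left(o \right)} = - 27 o$ ($Y{\left(o \right)} = \frac{\left(-81\right) o}{3} = - 27 o$)
$T{\left(D,a \right)} = \frac{a + D a}{-312 - a}$ ($T{\left(D,a \right)} = \frac{D a + a}{\left(-29 - a\right) - 283} = \frac{a + D a}{-312 - a}$)
$\sqrt{T{\left(176,1413 \right)} + Y{\left(g \right)}} = \sqrt{\left(-1\right) 1413 \frac{1}{312 + 1413} \left(1 + 176\right) - -31401} = \sqrt{\left(-1\right) 1413 \cdot \frac{1}{1725} \cdot 177 + 31401} = \sqrt{- \frac{83367}{575} + 31401} = \sqrt{\frac{17972208}{575}} = \frac{12 \sqrt{2870561}}{115}$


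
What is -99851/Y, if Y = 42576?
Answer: -99851/42576 ≈ -2.3452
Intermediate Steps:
-99851/Y = -99851/42576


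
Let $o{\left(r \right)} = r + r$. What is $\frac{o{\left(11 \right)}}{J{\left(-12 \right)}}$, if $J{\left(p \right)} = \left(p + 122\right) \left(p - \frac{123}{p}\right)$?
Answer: $- \frac{4}{35} \approx -0.11429$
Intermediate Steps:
$o{\left(r \right)} = 2 r$
$J{\left(p \right)} = \left(122 + p\right) \left(p - \frac{123}{p}\right)$
$\frac{o{\left(11 \right)}}{J{\left(-12 \right)}} = \frac{2 \cdot 11}{-123 + \left(-12\right)^{2} - \frac{15006}{-12} + 122 \left(-12\right)} = \frac{22}{-123 + 144 - - \frac{2501}{2} - 1464} = \frac{22}{-123 + 144 + \frac{2501}{2} - 1464} = \frac{22}{- \frac{385}{2}} = 22 \left(- \frac{2}{385}\right) = - \frac{4}{35}$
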